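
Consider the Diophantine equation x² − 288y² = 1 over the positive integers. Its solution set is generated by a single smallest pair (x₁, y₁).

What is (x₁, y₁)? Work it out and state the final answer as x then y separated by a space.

17 1

d=288: √d = [16; 1,32] (ℓ=2, even), read p_1/q_1
k=0  a_k=16  p_k/q_k = 16/1
k=1  a_k=1  p_k/q_k = 17/1
fundamental: x₁=17, y₁=1  (since 289 − 288·1 = 1)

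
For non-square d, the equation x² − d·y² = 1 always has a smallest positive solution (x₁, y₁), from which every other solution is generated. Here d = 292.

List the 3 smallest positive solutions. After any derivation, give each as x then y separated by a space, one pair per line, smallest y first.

√292 = [17; 11,2,1,3,8,3,1,2,11,34, …], period ℓ=10 (even) → k=9
k=0  a_k=17  p_k/q_k = 17/1
…
k=7  a_k=1  p_k/q_k = 72812/4261
k=8  a_k=2  p_k/q_k = 200767/11749
k=9  a_k=11  p_k/q_k = 2281249/133500
(x₁, y₁) = (2281249, 133500);  2281249² − 292·133500² = 1 ✓
n=2: (2281249,133500)∘(2281249,133500) = (2281249·2281249+292·133500·133500, 2281249·133500+133500·2281249) = (10408194000001,609093483000)
n=3: (10408194000001,609093483000)∘(2281249,133500) = (2281249·10408194000001+292·133500·609093483000, 2281249·609093483000+133500·10408194000001) = (47487364308614281249,2778987798000400500)

2281249 133500
10408194000001 609093483000
47487364308614281249 2778987798000400500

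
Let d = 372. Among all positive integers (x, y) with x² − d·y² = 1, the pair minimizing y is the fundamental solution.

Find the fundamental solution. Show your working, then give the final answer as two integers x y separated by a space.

d=372: √d = [19; 3,2,12,2,3,38] (ℓ=6, even), read p_5/q_5
k=0  a_k=19  p_k/q_k = 19/1
k=1  a_k=3  p_k/q_k = 58/3
k=2  a_k=2  p_k/q_k = 135/7
…
k=4  a_k=2  p_k/q_k = 3491/181
k=5  a_k=3  p_k/q_k = 12151/630
(x₁, y₁) = (12151, 630);  12151² − 372·630² = 1 ✓

12151 630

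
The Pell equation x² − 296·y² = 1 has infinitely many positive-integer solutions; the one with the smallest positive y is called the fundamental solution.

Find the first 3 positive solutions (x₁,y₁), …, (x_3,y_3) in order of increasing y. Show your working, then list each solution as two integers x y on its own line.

3699 215
27365201 1590570
202447753299 11767036645

√296 = [17; 4,1,7,1,4,34, …], period ℓ=6 (even) → k=5
a_0=17:  p_0=17·1+0=17,  q_0=17·0+1=1
a_1=4:  p_1=4·17+1=69,  q_1=4·1+0=4
…
a_3=7:  p_3=7·86+69=671,  q_3=7·5+4=39
a_4=1:  p_4=1·671+86=757,  q_4=1·39+5=44
a_5=4:  p_5=4·757+671=3699,  q_5=4·44+39=215
→ (3699, 215).  Check: 3699²=13682601, 296·215²=13682600, difference 1.
n=2: (3699,215)∘(3699,215) = (3699·3699+296·215·215, 3699·215+215·3699) = (27365201,1590570)
n=3: (27365201,1590570)∘(3699,215) = (3699·27365201+296·215·1590570, 3699·1590570+215·27365201) = (202447753299,11767036645)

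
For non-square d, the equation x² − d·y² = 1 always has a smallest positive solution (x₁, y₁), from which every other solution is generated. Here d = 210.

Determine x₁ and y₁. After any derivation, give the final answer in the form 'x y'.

29 2

[14; 2,28] for √210; ℓ=2 ⇒ convergent index 1
k=0  a_k=14  p_k/q_k = 14/1
k=1  a_k=2  p_k/q_k = 29/2
→ (29, 2).  Check: 29²=841, 210·2²=840, difference 1.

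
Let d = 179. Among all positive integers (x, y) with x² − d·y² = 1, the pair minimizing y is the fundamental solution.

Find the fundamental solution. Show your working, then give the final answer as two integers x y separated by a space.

√179 → a₀=13, period (2,1,1,1,3,…,1,2,26); ℓ=14 even so k=13
a_0=13:  p_0=13·1+0=13,  q_0=13·0+1=1
…
a_2=1:  p_2=1·27+13=40,  q_2=1·2+1=3
a_3=1:  p_3=1·40+27=67,  q_3=1·3+2=5
a_4=1:  p_4=1·67+40=107,  q_4=1·5+3=8
a_5=3:  p_5=3·107+67=388,  q_5=3·8+5=29
…
a_8=5:  p_8=5·26999+2047=137042,  q_8=5·2018+153=10243
a_9=3:  p_9=3·137042+26999=438125,  q_9=3·10243+2018=32747
…
a_11=1:  p_11=1·575167+438125=1013292,  q_11=1·42990+32747=75737
a_12=1:  p_12=1·1013292+575167=1588459,  q_12=1·75737+42990=118727
a_13=2:  p_13=2·1588459+1013292=4190210,  q_13=2·118727+75737=313191
→ (4190210, 313191).  Check: 4190210²=17557859844100, 179·313191²=17557859844099, difference 1.

4190210 313191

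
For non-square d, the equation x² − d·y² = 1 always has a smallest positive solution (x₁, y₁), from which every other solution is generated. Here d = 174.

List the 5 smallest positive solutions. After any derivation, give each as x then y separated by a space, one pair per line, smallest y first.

√174 = [13; 5,4,5,26, …], period ℓ=4 (even) → k=3
step 0: (13, 1)  from 13·(1,0) + (0,1)
step 1: (66, 5)  from 5·(13,1) + (1,0)
step 2: (277, 21)  from 4·(66,5) + (13,1)
step 3: (1451, 110)  from 5·(277,21) + (66,5)
(x₁, y₁) = (1451, 110);  1451² − 174·110² = 1 ✓
k=2:  x_2 = 1451·1451+174·110·110 = 4210801,  y_2 = 1451·110+110·1451 = 319220
k=3:  x_3 = 1451·4210801+174·110·319220 = 12219743051,  y_3 = 1451·319220+110·4210801 = 926376330
k=4:  x_4 = 1451·12219743051+174·110·926376330 = 35461690123201,  y_4 = 1451·926376330+110·12219743051 = 2688343790440
k=5:  x_5 = 1451·35461690123201+174·110·2688343790440 = 102909812517786251,  y_5 = 1451·2688343790440+110·35461690123201 = 7801572753480550

1451 110
4210801 319220
12219743051 926376330
35461690123201 2688343790440
102909812517786251 7801572753480550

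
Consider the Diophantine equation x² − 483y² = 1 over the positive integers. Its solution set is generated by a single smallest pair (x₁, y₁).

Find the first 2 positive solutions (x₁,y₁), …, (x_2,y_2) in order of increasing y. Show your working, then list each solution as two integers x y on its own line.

22 1
967 44

[21; 1,42] for √483; ℓ=2 ⇒ convergent index 1
step 0: (21, 1)  from 21·(1,0) + (0,1)
step 1: (22, 1)  from 1·(21,1) + (1,0)
fundamental: x₁=22, y₁=1  (since 484 − 483·1 = 1)
(22+1√483)^2 = 967 + 44√483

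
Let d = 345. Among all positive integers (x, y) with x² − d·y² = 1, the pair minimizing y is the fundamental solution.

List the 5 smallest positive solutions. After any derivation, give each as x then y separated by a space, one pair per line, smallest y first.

d=345: √d = [18; 1,1,2,1,6,1,2,1,1,36] (ℓ=10, even), read p_9/q_9
i=0: a=18 ⇒ p=18, q=1
…
i=3: a=2 ⇒ p=93, q=5
…
i=5: a=6 ⇒ p=873, q=47
i=6: a=1 ⇒ p=1003, q=54
i=7: a=2 ⇒ p=2879, q=155
i=8: a=1 ⇒ p=3882, q=209
i=9: a=1 ⇒ p=6761, q=364
fundamental: x₁=6761, y₁=364  (since 45711121 − 345·132496 = 1)
(6761+364√345)^2 = 91422241 + 4922008√345
(6761+364√345)^3 = 1236211536041 + 66555391812√345
(6761+364√345)^4 = 16716052298924161 + 899962003159856√345
(6761+364√345)^5 = 226034457949840969001 + 12169286140172181020√345

6761 364
91422241 4922008
1236211536041 66555391812
16716052298924161 899962003159856
226034457949840969001 12169286140172181020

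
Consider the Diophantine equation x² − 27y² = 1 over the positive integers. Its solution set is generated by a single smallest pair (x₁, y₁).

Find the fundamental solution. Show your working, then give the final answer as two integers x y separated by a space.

26 5

[5; 5,10] for √27; ℓ=2 ⇒ convergent index 1
a_0=5:  p_0=5·1+0=5,  q_0=5·0+1=1
a_1=5:  p_1=5·5+1=26,  q_1=5·1+0=5
(x₁, y₁) = (26, 5);  26² − 27·5² = 1 ✓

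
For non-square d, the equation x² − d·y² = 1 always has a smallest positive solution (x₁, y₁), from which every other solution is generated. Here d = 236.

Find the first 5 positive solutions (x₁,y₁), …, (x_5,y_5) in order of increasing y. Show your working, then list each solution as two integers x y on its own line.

561799 36570
631236232801 41089978860
709255768702176199 46168618067101710
796918363201596536611201 51874966922918257173720
895415879055878209574570044999 58286609084610939305810342850

d=236: √d = [15; 2,1,3,5,1,6,1,5,3,1,2,30] (ℓ=12, even), read p_11/q_11
i=0: a=15 ⇒ p=15, q=1
…
i=2: a=1 ⇒ p=46, q=3
…
i=5: a=1 ⇒ p=1060, q=69
…
i=10: a=1 ⇒ p=203535, q=13249
i=11: a=2 ⇒ p=561799, q=36570
(x₁, y₁) = (561799, 36570);  561799² − 236·36570² = 1 ✓
(x_2, y_2) = (561799·561799 + 236·36570·36570, 561799·36570 + 36570·561799) = (631236232801, 41089978860)
(x_3, y_3) = (561799·631236232801 + 236·36570·41089978860, 561799·41089978860 + 36570·631236232801) = (709255768702176199, 46168618067101710)
(x_4, y_4) = (561799·709255768702176199 + 236·36570·46168618067101710, 561799·46168618067101710 + 36570·709255768702176199) = (796918363201596536611201, 51874966922918257173720)
(x_5, y_5) = (561799·796918363201596536611201 + 236·36570·51874966922918257173720, 561799·51874966922918257173720 + 36570·796918363201596536611201) = (895415879055878209574570044999, 58286609084610939305810342850)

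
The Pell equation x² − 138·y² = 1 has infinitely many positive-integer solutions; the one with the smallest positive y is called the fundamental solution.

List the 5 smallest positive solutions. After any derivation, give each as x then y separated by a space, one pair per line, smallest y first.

√138 = [11; 1,2,1,22, …], period ℓ=4 (even) → k=3
step 0: (11, 1)  from 11·(1,0) + (0,1)
…
step 2: (35, 3)  from 2·(12,1) + (11,1)
step 3: (47, 4)  from 1·(35,3) + (12,1)
fundamental: x₁=47, y₁=4  (since 2209 − 138·16 = 1)
(47+4√138)^2 = 4417 + 376√138
(47+4√138)^3 = 415151 + 35340√138
(47+4√138)^4 = 39019777 + 3321584√138
(47+4√138)^5 = 3667443887 + 312193556√138

47 4
4417 376
415151 35340
39019777 3321584
3667443887 312193556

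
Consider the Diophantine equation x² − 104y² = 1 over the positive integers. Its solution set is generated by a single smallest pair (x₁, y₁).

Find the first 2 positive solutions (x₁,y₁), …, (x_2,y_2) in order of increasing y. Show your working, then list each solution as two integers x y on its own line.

d=104: √d = [10; 5,20] (ℓ=2, even), read p_1/q_1
i=0: a=10 ⇒ p=10, q=1
i=1: a=5 ⇒ p=51, q=5
fundamental: x₁=51, y₁=5  (since 2601 − 104·25 = 1)
(x_2, y_2) = (51·51 + 104·5·5, 51·5 + 5·51) = (5201, 510)

51 5
5201 510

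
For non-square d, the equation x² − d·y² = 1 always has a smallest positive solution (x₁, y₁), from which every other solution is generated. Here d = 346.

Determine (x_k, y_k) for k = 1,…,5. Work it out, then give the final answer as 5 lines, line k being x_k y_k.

17299 930
598510801 32176140
20707276675699 1113230090790
716430357827323201 38515534648976280
24787057499402451432499 1332560466672051244650

√346 = [18; 1,1,1,1,36, …], period ℓ=5 (odd) → k=9
i=0: a=18 ⇒ p=18, q=1
i=1: a=1 ⇒ p=19, q=1
…
i=4: a=1 ⇒ p=93, q=5
…
i=7: a=1 ⇒ p=6901, q=371
i=8: a=1 ⇒ p=10398, q=559
i=9: a=1 ⇒ p=17299, q=930
(x₁, y₁) = (17299, 930);  17299² − 346·930² = 1 ✓
(x_2, y_2) = (17299·17299 + 346·930·930, 17299·930 + 930·17299) = (598510801, 32176140)
(x_3, y_3) = (17299·598510801 + 346·930·32176140, 17299·32176140 + 930·598510801) = (20707276675699, 1113230090790)
(x_4, y_4) = (17299·20707276675699 + 346·930·1113230090790, 17299·1113230090790 + 930·20707276675699) = (716430357827323201, 38515534648976280)
(x_5, y_5) = (17299·716430357827323201 + 346·930·38515534648976280, 17299·38515534648976280 + 930·716430357827323201) = (24787057499402451432499, 1332560466672051244650)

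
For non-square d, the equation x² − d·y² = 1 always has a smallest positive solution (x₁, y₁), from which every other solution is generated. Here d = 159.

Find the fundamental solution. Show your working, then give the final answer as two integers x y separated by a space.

d=159: √d = [12; 1,1,1,1,3,1,1,1,1,24] (ℓ=10, even), read p_9/q_9
step 0: (12, 1)  from 12·(1,0) + (0,1)
step 1: (13, 1)  from 1·(12,1) + (1,0)
step 2: (25, 2)  from 1·(13,1) + (12,1)
step 3: (38, 3)  from 1·(25,2) + (13,1)
step 4: (63, 5)  from 1·(38,3) + (25,2)
…
step 6: (290, 23)  from 1·(227,18) + (63,5)
step 7: (517, 41)  from 1·(290,23) + (227,18)
step 8: (807, 64)  from 1·(517,41) + (290,23)
step 9: (1324, 105)  from 1·(807,64) + (517,41)
(x₁, y₁) = (1324, 105);  1324² − 159·105² = 1 ✓

1324 105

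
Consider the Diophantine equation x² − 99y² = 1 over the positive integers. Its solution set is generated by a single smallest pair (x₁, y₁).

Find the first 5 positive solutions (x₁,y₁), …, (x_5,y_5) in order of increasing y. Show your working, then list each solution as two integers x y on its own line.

√99 → a₀=9, period (1,18); ℓ=2 even so k=1
i=0: a=9 ⇒ p=9, q=1
i=1: a=1 ⇒ p=10, q=1
→ (10, 1).  Check: 10²=100, 99·1²=99, difference 1.
n=2: (10,1)∘(10,1) = (10·10+99·1·1, 10·1+1·10) = (199,20)
n=3: (199,20)∘(10,1) = (10·199+99·1·20, 10·20+1·199) = (3970,399)
n=4: (3970,399)∘(10,1) = (10·3970+99·1·399, 10·399+1·3970) = (79201,7960)
n=5: (79201,7960)∘(10,1) = (10·79201+99·1·7960, 10·7960+1·79201) = (1580050,158801)

10 1
199 20
3970 399
79201 7960
1580050 158801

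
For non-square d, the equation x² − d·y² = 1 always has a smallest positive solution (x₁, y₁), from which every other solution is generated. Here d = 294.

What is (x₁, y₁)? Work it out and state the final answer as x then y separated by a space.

4801 280

√294 = [17; 6,1,4,1,6,34, …], period ℓ=6 (even) → k=5
i=0: a=17 ⇒ p=17, q=1
…
i=3: a=4 ⇒ p=583, q=34
i=4: a=1 ⇒ p=703, q=41
i=5: a=6 ⇒ p=4801, q=280
(x₁, y₁) = (4801, 280);  4801² − 294·280² = 1 ✓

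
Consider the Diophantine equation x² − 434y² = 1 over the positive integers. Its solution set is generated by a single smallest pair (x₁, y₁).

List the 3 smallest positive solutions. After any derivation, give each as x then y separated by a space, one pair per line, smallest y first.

[20; 1,4,1,40] for √434; ℓ=4 ⇒ convergent index 3
i=0: a=20 ⇒ p=20, q=1
i=1: a=1 ⇒ p=21, q=1
i=2: a=4 ⇒ p=104, q=5
i=3: a=1 ⇒ p=125, q=6
→ (125, 6).  Check: 125²=15625, 434·6²=15624, difference 1.
(x_2, y_2) = (125·125 + 434·6·6, 125·6 + 6·125) = (31249, 1500)
(x_3, y_3) = (125·31249 + 434·6·1500, 125·1500 + 6·31249) = (7812125, 374994)

125 6
31249 1500
7812125 374994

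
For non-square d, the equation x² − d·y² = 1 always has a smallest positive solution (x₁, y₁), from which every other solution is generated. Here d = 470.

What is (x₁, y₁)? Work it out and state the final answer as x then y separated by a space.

√470 = [21; 1,2,8,2,1,42, …], period ℓ=6 (even) → k=5
k=0  a_k=21  p_k/q_k = 21/1
…
k=2  a_k=2  p_k/q_k = 65/3
k=3  a_k=8  p_k/q_k = 542/25
k=4  a_k=2  p_k/q_k = 1149/53
k=5  a_k=1  p_k/q_k = 1691/78
(x₁, y₁) = (1691, 78);  1691² − 470·78² = 1 ✓

1691 78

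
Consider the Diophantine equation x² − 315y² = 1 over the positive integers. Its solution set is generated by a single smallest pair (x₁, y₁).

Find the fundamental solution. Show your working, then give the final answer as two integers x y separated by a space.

d=315: √d = [17; 1,2,1,34] (ℓ=4, even), read p_3/q_3
i=0: a=17 ⇒ p=17, q=1
…
i=2: a=2 ⇒ p=53, q=3
i=3: a=1 ⇒ p=71, q=4
fundamental: x₁=71, y₁=4  (since 5041 − 315·16 = 1)

71 4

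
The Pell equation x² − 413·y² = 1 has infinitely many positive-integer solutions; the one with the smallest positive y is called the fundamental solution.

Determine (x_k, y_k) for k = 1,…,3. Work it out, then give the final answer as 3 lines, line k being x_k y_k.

113399 5580
25718666401 1265532840
5832942102300599 287020317040740

√413 → a₀=20, period (3,9,1,4,1,9,3,40); ℓ=8 even so k=7
step 0: (20, 1)  from 20·(1,0) + (0,1)
step 1: (61, 3)  from 3·(20,1) + (1,0)
step 2: (569, 28)  from 9·(61,3) + (20,1)
step 3: (630, 31)  from 1·(569,28) + (61,3)
…
step 5: (3719, 183)  from 1·(3089,152) + (630,31)
step 6: (36560, 1799)  from 9·(3719,183) + (3089,152)
step 7: (113399, 5580)  from 3·(36560,1799) + (3719,183)
(x₁, y₁) = (113399, 5580);  113399² − 413·5580² = 1 ✓
(x_2, y_2) = (113399·113399 + 413·5580·5580, 113399·5580 + 5580·113399) = (25718666401, 1265532840)
(x_3, y_3) = (113399·25718666401 + 413·5580·1265532840, 113399·1265532840 + 5580·25718666401) = (5832942102300599, 287020317040740)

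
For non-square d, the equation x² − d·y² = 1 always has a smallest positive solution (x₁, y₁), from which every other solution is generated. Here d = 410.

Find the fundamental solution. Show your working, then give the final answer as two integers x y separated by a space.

[20; 4,40] for √410; ℓ=2 ⇒ convergent index 1
a_0=20:  p_0=20·1+0=20,  q_0=20·0+1=1
a_1=4:  p_1=4·20+1=81,  q_1=4·1+0=4
→ (81, 4).  Check: 81²=6561, 410·4²=6560, difference 1.

81 4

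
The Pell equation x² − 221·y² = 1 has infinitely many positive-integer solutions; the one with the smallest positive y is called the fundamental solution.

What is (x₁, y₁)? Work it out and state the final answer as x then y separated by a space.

√221 = [14; 1,6,2,6,1,28, …], period ℓ=6 (even) → k=5
k=0  a_k=14  p_k/q_k = 14/1
k=1  a_k=1  p_k/q_k = 15/1
k=2  a_k=6  p_k/q_k = 104/7
…
k=4  a_k=6  p_k/q_k = 1442/97
k=5  a_k=1  p_k/q_k = 1665/112
(x₁, y₁) = (1665, 112);  1665² − 221·112² = 1 ✓

1665 112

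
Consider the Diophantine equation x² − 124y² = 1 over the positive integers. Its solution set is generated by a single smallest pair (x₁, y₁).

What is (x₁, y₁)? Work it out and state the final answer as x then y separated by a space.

[11; 7,2,1,1,1,…,2,7,22] for √124; ℓ=16 ⇒ convergent index 15
step 0: (11, 1)  from 11·(1,0) + (0,1)
…
step 3: (245, 22)  from 1·(167,15) + (78,7)
…
step 5: (657, 59)  from 1·(412,37) + (245,22)
step 6: (2383, 214)  from 3·(657,59) + (412,37)
step 7: (3040, 273)  from 1·(2383,214) + (657,59)
…
step 9: (17583, 1579)  from 1·(14543,1306) + (3040,273)
…
step 12: (152167, 13665)  from 1·(84875,7622) + (67292,6043)
step 13: (237042, 21287)  from 1·(152167,13665) + (84875,7622)
step 14: (626251, 56239)  from 2·(237042,21287) + (152167,13665)
step 15: (4620799, 414960)  from 7·(626251,56239) + (237042,21287)
→ (4620799, 414960).  Check: 4620799²=21351783398401, 124·414960²=21351783398400, difference 1.

4620799 414960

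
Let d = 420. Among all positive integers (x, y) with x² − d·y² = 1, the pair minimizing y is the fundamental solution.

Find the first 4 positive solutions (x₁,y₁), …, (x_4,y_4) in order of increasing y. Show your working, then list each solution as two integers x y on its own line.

41 2
3361 164
275561 13446
22592641 1102408

d=420: √d = [20; 2,40] (ℓ=2, even), read p_1/q_1
k=0  a_k=20  p_k/q_k = 20/1
k=1  a_k=2  p_k/q_k = 41/2
fundamental: x₁=41, y₁=2  (since 1681 − 420·4 = 1)
(41+2√420)^2 = 3361 + 164√420
(41+2√420)^3 = 275561 + 13446√420
(41+2√420)^4 = 22592641 + 1102408√420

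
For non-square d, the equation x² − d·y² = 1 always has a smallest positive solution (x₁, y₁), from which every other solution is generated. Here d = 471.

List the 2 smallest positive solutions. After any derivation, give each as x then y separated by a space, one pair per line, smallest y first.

√471 = [21; 1,2,2,1,3,…,2,1,42, …], period ℓ=14 (even) → k=13
k=0  a_k=21  p_k/q_k = 21/1
k=1  a_k=1  p_k/q_k = 22/1
k=2  a_k=2  p_k/q_k = 65/3
k=3  a_k=2  p_k/q_k = 152/7
k=4  a_k=1  p_k/q_k = 217/10
k=5  a_k=3  p_k/q_k = 803/37
…
k=10  a_k=1  p_k/q_k = 843469/38865
k=11  a_k=2  p_k/q_k = 2331742/107441
k=12  a_k=2  p_k/q_k = 5506953/253747
k=13  a_k=1  p_k/q_k = 7838695/361188
fundamental: x₁=7838695, y₁=361188  (since 61445139303025 − 471·130456771344 = 1)
(x_2, y_2) = (7838695·7838695 + 471·361188·361188, 7838695·361188 + 361188·7838695) = (122890278606049, 5662485139320)

7838695 361188
122890278606049 5662485139320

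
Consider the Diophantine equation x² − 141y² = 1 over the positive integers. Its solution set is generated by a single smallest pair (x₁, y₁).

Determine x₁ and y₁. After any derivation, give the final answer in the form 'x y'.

95 8

√141 = [11; 1,6,1,22, …], period ℓ=4 (even) → k=3
i=0: a=11 ⇒ p=11, q=1
…
i=2: a=6 ⇒ p=83, q=7
i=3: a=1 ⇒ p=95, q=8
(x₁, y₁) = (95, 8);  95² − 141·8² = 1 ✓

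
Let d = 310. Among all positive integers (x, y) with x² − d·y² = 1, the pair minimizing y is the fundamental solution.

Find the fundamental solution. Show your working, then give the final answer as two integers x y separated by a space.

848719 48204

√310 → a₀=17, period (1,1,1,1,5,…,1,1,34); ℓ=16 even so k=15
k=0  a_k=17  p_k/q_k = 17/1
k=1  a_k=1  p_k/q_k = 18/1
k=2  a_k=1  p_k/q_k = 35/2
…
k=4  a_k=1  p_k/q_k = 88/5
…
k=7  a_k=1  p_k/q_k = 2060/117
…
k=9  a_k=1  p_k/q_k = 7747/440
k=10  a_k=3  p_k/q_k = 28928/1643
k=11  a_k=5  p_k/q_k = 152387/8655
…
k=13  a_k=1  p_k/q_k = 333702/18953
k=14  a_k=1  p_k/q_k = 515017/29251
k=15  a_k=1  p_k/q_k = 848719/48204
→ (848719, 48204).  Check: 848719²=720323940961, 310·48204²=720323940960, difference 1.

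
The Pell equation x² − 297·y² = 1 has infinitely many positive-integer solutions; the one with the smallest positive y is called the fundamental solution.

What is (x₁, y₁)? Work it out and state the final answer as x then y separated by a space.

[17; 4,3,1,1,2,1,1,3,4,34] for √297; ℓ=10 ⇒ convergent index 9
step 0: (17, 1)  from 17·(1,0) + (0,1)
…
step 2: (224, 13)  from 3·(69,4) + (17,1)
step 3: (293, 17)  from 1·(224,13) + (69,4)
step 4: (517, 30)  from 1·(293,17) + (224,13)
step 5: (1327, 77)  from 2·(517,30) + (293,17)
…
step 7: (3171, 184)  from 1·(1844,107) + (1327,77)
step 8: (11357, 659)  from 3·(3171,184) + (1844,107)
step 9: (48599, 2820)  from 4·(11357,659) + (3171,184)
fundamental: x₁=48599, y₁=2820  (since 2361862801 − 297·7952400 = 1)

48599 2820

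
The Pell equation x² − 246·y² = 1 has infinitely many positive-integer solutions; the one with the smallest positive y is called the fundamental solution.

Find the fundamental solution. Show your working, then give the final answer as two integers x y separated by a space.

88805 5662

d=246: √d = [15; 1,2,5,1,14,1,5,2,1,30] (ℓ=10, even), read p_9/q_9
k=0  a_k=15  p_k/q_k = 15/1
k=1  a_k=1  p_k/q_k = 16/1
…
k=5  a_k=14  p_k/q_k = 4423/282
k=6  a_k=1  p_k/q_k = 4721/301
…
k=8  a_k=2  p_k/q_k = 60777/3875
k=9  a_k=1  p_k/q_k = 88805/5662
(x₁, y₁) = (88805, 5662);  88805² − 246·5662² = 1 ✓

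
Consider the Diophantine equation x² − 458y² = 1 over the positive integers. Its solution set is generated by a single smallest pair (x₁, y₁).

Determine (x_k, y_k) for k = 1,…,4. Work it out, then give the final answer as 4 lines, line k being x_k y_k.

√458 = [21; 2,2,42, …], period ℓ=3 (odd) → k=5
step 0: (21, 1)  from 21·(1,0) + (0,1)
step 1: (43, 2)  from 2·(21,1) + (1,0)
step 2: (107, 5)  from 2·(43,2) + (21,1)
step 3: (4537, 212)  from 42·(107,5) + (43,2)
step 4: (9181, 429)  from 2·(4537,212) + (107,5)
step 5: (22899, 1070)  from 2·(9181,429) + (4537,212)
fundamental: x₁=22899, y₁=1070  (since 524364201 − 458·1144900 = 1)
(x_2, y_2) = (22899·22899 + 458·1070·1070, 22899·1070 + 1070·22899) = (1048728401, 49003860)
(x_3, y_3) = (22899·1048728401 + 458·1070·49003860, 22899·49003860 + 1070·1048728401) = (48029663286099, 2244278779210)
(x_4, y_4) = (22899·48029663286099 + 458·1070·2244278779210, 22899·2244278779210 + 1070·48029663286099) = (2199662518128033601, 102783479481255720)

22899 1070
1048728401 49003860
48029663286099 2244278779210
2199662518128033601 102783479481255720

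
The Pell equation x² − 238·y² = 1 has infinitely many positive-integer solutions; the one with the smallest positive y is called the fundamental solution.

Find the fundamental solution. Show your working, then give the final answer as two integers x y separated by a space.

√238 → a₀=15, period (2,2,1,14,1,2,2,30); ℓ=8 even so k=7
i=0: a=15 ⇒ p=15, q=1
…
i=2: a=2 ⇒ p=77, q=5
…
i=5: a=1 ⇒ p=1697, q=110
i=6: a=2 ⇒ p=4983, q=323
i=7: a=2 ⇒ p=11663, q=756
(x₁, y₁) = (11663, 756);  11663² − 238·756² = 1 ✓

11663 756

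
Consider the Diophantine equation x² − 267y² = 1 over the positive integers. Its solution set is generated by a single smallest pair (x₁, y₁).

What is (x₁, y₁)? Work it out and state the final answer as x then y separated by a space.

2402 147

[16; 2,1,15,1,2,32] for √267; ℓ=6 ⇒ convergent index 5
k=0  a_k=16  p_k/q_k = 16/1
k=1  a_k=2  p_k/q_k = 33/2
k=2  a_k=1  p_k/q_k = 49/3
k=3  a_k=15  p_k/q_k = 768/47
k=4  a_k=1  p_k/q_k = 817/50
k=5  a_k=2  p_k/q_k = 2402/147
fundamental: x₁=2402, y₁=147  (since 5769604 − 267·21609 = 1)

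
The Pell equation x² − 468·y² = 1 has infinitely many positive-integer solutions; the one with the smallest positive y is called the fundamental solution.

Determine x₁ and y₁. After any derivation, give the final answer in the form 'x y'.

√468 = [21; 1,1,1,2,1,1,1,42, …], period ℓ=8 (even) → k=7
step 0: (21, 1)  from 21·(1,0) + (0,1)
step 1: (22, 1)  from 1·(21,1) + (1,0)
step 2: (43, 2)  from 1·(22,1) + (21,1)
…
step 6: (411, 19)  from 1·(238,11) + (173,8)
step 7: (649, 30)  from 1·(411,19) + (238,11)
fundamental: x₁=649, y₁=30  (since 421201 − 468·900 = 1)

649 30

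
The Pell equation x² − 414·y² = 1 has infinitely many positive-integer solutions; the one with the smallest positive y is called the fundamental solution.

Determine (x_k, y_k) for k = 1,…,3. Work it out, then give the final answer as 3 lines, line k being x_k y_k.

24335 1196
1184384449 58209320
57643991108495 2833047603204

√414 = [20; 2,1,7,2,7,1,2,40, …], period ℓ=8 (even) → k=7
k=0  a_k=20  p_k/q_k = 20/1
…
k=2  a_k=1  p_k/q_k = 61/3
k=3  a_k=7  p_k/q_k = 468/23
k=4  a_k=2  p_k/q_k = 997/49
k=5  a_k=7  p_k/q_k = 7447/366
k=6  a_k=1  p_k/q_k = 8444/415
k=7  a_k=2  p_k/q_k = 24335/1196
fundamental: x₁=24335, y₁=1196  (since 592192225 − 414·1430416 = 1)
(x_2, y_2) = (24335·24335 + 414·1196·1196, 24335·1196 + 1196·24335) = (1184384449, 58209320)
(x_3, y_3) = (24335·1184384449 + 414·1196·58209320, 24335·58209320 + 1196·1184384449) = (57643991108495, 2833047603204)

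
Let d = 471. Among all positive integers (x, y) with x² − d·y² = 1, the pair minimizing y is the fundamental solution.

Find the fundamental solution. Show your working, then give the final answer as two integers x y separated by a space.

7838695 361188

[21; 1,2,2,1,3,…,2,1,42] for √471; ℓ=14 ⇒ convergent index 13
i=0: a=21 ⇒ p=21, q=1
…
i=2: a=2 ⇒ p=65, q=3
…
i=4: a=1 ⇒ p=217, q=10
i=5: a=3 ⇒ p=803, q=37
i=6: a=4 ⇒ p=3429, q=158
…
i=8: a=4 ⇒ p=198665, q=9154
i=9: a=3 ⇒ p=644804, q=29711
i=10: a=1 ⇒ p=843469, q=38865
i=11: a=2 ⇒ p=2331742, q=107441
i=12: a=2 ⇒ p=5506953, q=253747
i=13: a=1 ⇒ p=7838695, q=361188
→ (7838695, 361188).  Check: 7838695²=61445139303025, 471·361188²=61445139303024, difference 1.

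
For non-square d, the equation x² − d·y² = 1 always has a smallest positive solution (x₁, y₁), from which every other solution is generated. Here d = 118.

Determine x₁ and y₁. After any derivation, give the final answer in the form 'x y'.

d=118: √d = [10; 1,6,3,2,10,2,3,6,1,20] (ℓ=10, even), read p_9/q_9
k=0  a_k=10  p_k/q_k = 10/1
…
k=2  a_k=6  p_k/q_k = 76/7
…
k=4  a_k=2  p_k/q_k = 554/51
k=5  a_k=10  p_k/q_k = 5779/532
k=6  a_k=2  p_k/q_k = 12112/1115
k=7  a_k=3  p_k/q_k = 42115/3877
k=8  a_k=6  p_k/q_k = 264802/24377
k=9  a_k=1  p_k/q_k = 306917/28254
→ (306917, 28254).  Check: 306917²=94198044889, 118·28254²=94198044888, difference 1.

306917 28254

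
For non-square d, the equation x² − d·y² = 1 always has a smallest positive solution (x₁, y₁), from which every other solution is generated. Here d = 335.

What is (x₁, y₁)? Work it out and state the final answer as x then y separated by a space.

√335 → a₀=18, period (3,3,3,36); ℓ=4 even so k=3
i=0: a=18 ⇒ p=18, q=1
i=1: a=3 ⇒ p=55, q=3
i=2: a=3 ⇒ p=183, q=10
i=3: a=3 ⇒ p=604, q=33
(x₁, y₁) = (604, 33);  604² − 335·33² = 1 ✓

604 33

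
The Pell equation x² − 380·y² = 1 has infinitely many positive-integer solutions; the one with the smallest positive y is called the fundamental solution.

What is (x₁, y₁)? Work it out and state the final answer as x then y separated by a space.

39 2

√380 = [19; 2,38, …], period ℓ=2 (even) → k=1
step 0: (19, 1)  from 19·(1,0) + (0,1)
step 1: (39, 2)  from 2·(19,1) + (1,0)
→ (39, 2).  Check: 39²=1521, 380·2²=1520, difference 1.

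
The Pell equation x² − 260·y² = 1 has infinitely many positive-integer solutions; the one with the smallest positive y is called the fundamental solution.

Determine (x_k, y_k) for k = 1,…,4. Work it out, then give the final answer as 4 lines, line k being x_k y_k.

d=260: √d = [16; 8,32] (ℓ=2, even), read p_1/q_1
k=0  a_k=16  p_k/q_k = 16/1
k=1  a_k=8  p_k/q_k = 129/8
fundamental: x₁=129, y₁=8  (since 16641 − 260·64 = 1)
n=2: (129,8)∘(129,8) = (129·129+260·8·8, 129·8+8·129) = (33281,2064)
n=3: (33281,2064)∘(129,8) = (129·33281+260·8·2064, 129·2064+8·33281) = (8586369,532504)
n=4: (8586369,532504)∘(129,8) = (129·8586369+260·8·532504, 129·532504+8·8586369) = (2215249921,137383968)

129 8
33281 2064
8586369 532504
2215249921 137383968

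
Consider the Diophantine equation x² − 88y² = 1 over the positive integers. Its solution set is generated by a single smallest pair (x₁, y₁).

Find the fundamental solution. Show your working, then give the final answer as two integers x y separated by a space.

197 21

d=88: √d = [9; 2,1,1,1,2,18] (ℓ=6, even), read p_5/q_5
k=0  a_k=9  p_k/q_k = 9/1
…
k=4  a_k=1  p_k/q_k = 75/8
k=5  a_k=2  p_k/q_k = 197/21
(x₁, y₁) = (197, 21);  197² − 88·21² = 1 ✓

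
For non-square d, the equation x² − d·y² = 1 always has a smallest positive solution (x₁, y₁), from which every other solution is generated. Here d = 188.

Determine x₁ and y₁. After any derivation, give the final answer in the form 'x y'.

[13; 1,2,2,6,2,2,1,26] for √188; ℓ=8 ⇒ convergent index 7
i=0: a=13 ⇒ p=13, q=1
i=1: a=1 ⇒ p=14, q=1
…
i=3: a=2 ⇒ p=96, q=7
i=4: a=6 ⇒ p=617, q=45
i=5: a=2 ⇒ p=1330, q=97
i=6: a=2 ⇒ p=3277, q=239
i=7: a=1 ⇒ p=4607, q=336
fundamental: x₁=4607, y₁=336  (since 21224449 − 188·112896 = 1)

4607 336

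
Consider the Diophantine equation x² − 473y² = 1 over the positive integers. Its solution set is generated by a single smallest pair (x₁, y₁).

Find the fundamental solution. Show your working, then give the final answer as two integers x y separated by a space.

87 4

d=473: √d = [21; 1,2,1,42] (ℓ=4, even), read p_3/q_3
k=0  a_k=21  p_k/q_k = 21/1
k=1  a_k=1  p_k/q_k = 22/1
k=2  a_k=2  p_k/q_k = 65/3
k=3  a_k=1  p_k/q_k = 87/4
(x₁, y₁) = (87, 4);  87² − 473·4² = 1 ✓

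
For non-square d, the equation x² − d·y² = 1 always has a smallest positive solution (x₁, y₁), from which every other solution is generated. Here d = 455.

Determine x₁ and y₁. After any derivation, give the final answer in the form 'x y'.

64 3

√455 = [21; 3,42, …], period ℓ=2 (even) → k=1
step 0: (21, 1)  from 21·(1,0) + (0,1)
step 1: (64, 3)  from 3·(21,1) + (1,0)
fundamental: x₁=64, y₁=3  (since 4096 − 455·9 = 1)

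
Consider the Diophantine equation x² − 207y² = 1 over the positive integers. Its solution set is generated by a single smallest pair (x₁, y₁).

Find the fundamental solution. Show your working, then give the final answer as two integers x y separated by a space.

1151 80

[14; 2,1,1,2,1,1,2,28] for √207; ℓ=8 ⇒ convergent index 7
i=0: a=14 ⇒ p=14, q=1
…
i=2: a=1 ⇒ p=43, q=3
i=3: a=1 ⇒ p=72, q=5
i=4: a=2 ⇒ p=187, q=13
i=5: a=1 ⇒ p=259, q=18
i=6: a=1 ⇒ p=446, q=31
i=7: a=2 ⇒ p=1151, q=80
(x₁, y₁) = (1151, 80);  1151² − 207·80² = 1 ✓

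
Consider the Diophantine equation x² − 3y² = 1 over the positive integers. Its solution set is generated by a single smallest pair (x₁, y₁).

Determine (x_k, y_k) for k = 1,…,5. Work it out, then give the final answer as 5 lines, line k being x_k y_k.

2 1
7 4
26 15
97 56
362 209

√3 = [1; 1,2, …], period ℓ=2 (even) → k=1
i=0: a=1 ⇒ p=1, q=1
i=1: a=1 ⇒ p=2, q=1
fundamental: x₁=2, y₁=1  (since 4 − 3·1 = 1)
k=2:  x_2 = 2·2+3·1·1 = 7,  y_2 = 2·1+1·2 = 4
k=3:  x_3 = 2·7+3·1·4 = 26,  y_3 = 2·4+1·7 = 15
k=4:  x_4 = 2·26+3·1·15 = 97,  y_4 = 2·15+1·26 = 56
k=5:  x_5 = 2·97+3·1·56 = 362,  y_5 = 2·56+1·97 = 209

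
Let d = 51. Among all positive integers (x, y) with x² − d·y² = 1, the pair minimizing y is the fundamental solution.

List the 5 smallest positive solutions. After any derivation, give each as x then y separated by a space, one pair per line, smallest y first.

[7; 7,14] for √51; ℓ=2 ⇒ convergent index 1
a_0=7:  p_0=7·1+0=7,  q_0=7·0+1=1
a_1=7:  p_1=7·7+1=50,  q_1=7·1+0=7
fundamental: x₁=50, y₁=7  (since 2500 − 51·49 = 1)
k=2:  x_2 = 50·50+51·7·7 = 4999,  y_2 = 50·7+7·50 = 700
k=3:  x_3 = 50·4999+51·7·700 = 499850,  y_3 = 50·700+7·4999 = 69993
k=4:  x_4 = 50·499850+51·7·69993 = 49980001,  y_4 = 50·69993+7·499850 = 6998600
k=5:  x_5 = 50·49980001+51·7·6998600 = 4997500250,  y_5 = 50·6998600+7·49980001 = 699790007

50 7
4999 700
499850 69993
49980001 6998600
4997500250 699790007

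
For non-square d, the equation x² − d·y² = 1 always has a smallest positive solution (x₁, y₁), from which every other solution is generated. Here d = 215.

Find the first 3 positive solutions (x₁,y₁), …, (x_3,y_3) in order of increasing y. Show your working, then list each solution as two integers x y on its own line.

44 3
3871 264
340604 23229

√215 = [14; 1,1,1,28, …], period ℓ=4 (even) → k=3
i=0: a=14 ⇒ p=14, q=1
i=1: a=1 ⇒ p=15, q=1
i=2: a=1 ⇒ p=29, q=2
i=3: a=1 ⇒ p=44, q=3
(x₁, y₁) = (44, 3);  44² − 215·3² = 1 ✓
n=2: (44,3)∘(44,3) = (44·44+215·3·3, 44·3+3·44) = (3871,264)
n=3: (3871,264)∘(44,3) = (44·3871+215·3·264, 44·264+3·3871) = (340604,23229)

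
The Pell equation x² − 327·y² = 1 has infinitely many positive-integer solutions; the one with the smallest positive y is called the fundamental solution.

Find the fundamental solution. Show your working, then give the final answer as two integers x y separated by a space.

[18; 12,36] for √327; ℓ=2 ⇒ convergent index 1
step 0: (18, 1)  from 18·(1,0) + (0,1)
step 1: (217, 12)  from 12·(18,1) + (1,0)
(x₁, y₁) = (217, 12);  217² − 327·12² = 1 ✓

217 12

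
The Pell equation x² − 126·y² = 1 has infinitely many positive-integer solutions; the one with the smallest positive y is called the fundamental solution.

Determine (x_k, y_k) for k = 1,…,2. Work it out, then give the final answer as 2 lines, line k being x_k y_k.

449 40
403201 35920

√126 → a₀=11, period (4,2,4,22); ℓ=4 even so k=3
a_0=11:  p_0=11·1+0=11,  q_0=11·0+1=1
a_1=4:  p_1=4·11+1=45,  q_1=4·1+0=4
a_2=2:  p_2=2·45+11=101,  q_2=2·4+1=9
a_3=4:  p_3=4·101+45=449,  q_3=4·9+4=40
(x₁, y₁) = (449, 40);  449² − 126·40² = 1 ✓
k=2:  x_2 = 449·449+126·40·40 = 403201,  y_2 = 449·40+40·449 = 35920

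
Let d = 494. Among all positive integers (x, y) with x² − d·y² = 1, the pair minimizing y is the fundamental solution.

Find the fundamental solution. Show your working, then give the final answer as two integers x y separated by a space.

73035 3286

√494 = [22; 4,2,2,1,2,1,2,2,4,44, …], period ℓ=10 (even) → k=9
step 0: (22, 1)  from 22·(1,0) + (0,1)
…
step 7: (6979, 314)  from 2·(2556,115) + (1867,84)
step 8: (16514, 743)  from 2·(6979,314) + (2556,115)
step 9: (73035, 3286)  from 4·(16514,743) + (6979,314)
fundamental: x₁=73035, y₁=3286  (since 5334111225 − 494·10797796 = 1)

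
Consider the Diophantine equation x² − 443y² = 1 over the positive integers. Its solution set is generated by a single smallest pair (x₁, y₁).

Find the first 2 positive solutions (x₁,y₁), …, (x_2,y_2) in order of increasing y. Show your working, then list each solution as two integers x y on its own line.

d=443: √d = [21; 21,42] (ℓ=2, even), read p_1/q_1
i=0: a=21 ⇒ p=21, q=1
i=1: a=21 ⇒ p=442, q=21
→ (442, 21).  Check: 442²=195364, 443·21²=195363, difference 1.
(442+21√443)^2 = 390727 + 18564√443

442 21
390727 18564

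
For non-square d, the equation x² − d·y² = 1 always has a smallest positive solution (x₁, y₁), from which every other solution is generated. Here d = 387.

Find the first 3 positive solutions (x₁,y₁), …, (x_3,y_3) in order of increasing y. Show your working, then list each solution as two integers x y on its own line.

3482 177
24248647 1232628
168867574226 8584021215

√387 = [19; 1,2,19,2,1,38, …], period ℓ=6 (even) → k=5
k=0  a_k=19  p_k/q_k = 19/1
…
k=4  a_k=2  p_k/q_k = 2341/119
k=5  a_k=1  p_k/q_k = 3482/177
→ (3482, 177).  Check: 3482²=12124324, 387·177²=12124323, difference 1.
k=2:  x_2 = 3482·3482+387·177·177 = 24248647,  y_2 = 3482·177+177·3482 = 1232628
k=3:  x_3 = 3482·24248647+387·177·1232628 = 168867574226,  y_3 = 3482·1232628+177·24248647 = 8584021215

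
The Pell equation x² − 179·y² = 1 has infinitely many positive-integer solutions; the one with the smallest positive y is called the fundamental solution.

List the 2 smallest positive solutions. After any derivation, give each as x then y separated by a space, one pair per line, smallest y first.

√179 = [13; 2,1,1,1,3,…,1,2,26, …], period ℓ=14 (even) → k=13
a_0=13:  p_0=13·1+0=13,  q_0=13·0+1=1
a_1=2:  p_1=2·13+1=27,  q_1=2·1+0=2
a_2=1:  p_2=1·27+13=40,  q_2=1·2+1=3
…
a_4=1:  p_4=1·67+40=107,  q_4=1·5+3=8
…
a_7=13:  p_7=13·2047+388=26999,  q_7=13·153+29=2018
a_8=5:  p_8=5·26999+2047=137042,  q_8=5·2018+153=10243
a_9=3:  p_9=3·137042+26999=438125,  q_9=3·10243+2018=32747
a_10=1:  p_10=1·438125+137042=575167,  q_10=1·32747+10243=42990
a_11=1:  p_11=1·575167+438125=1013292,  q_11=1·42990+32747=75737
a_12=1:  p_12=1·1013292+575167=1588459,  q_12=1·75737+42990=118727
a_13=2:  p_13=2·1588459+1013292=4190210,  q_13=2·118727+75737=313191
fundamental: x₁=4190210, y₁=313191  (since 17557859844100 − 179·98088602481 = 1)
(4190210+313191√179)^2 = 35115719688199 + 2624672120220√179

4190210 313191
35115719688199 2624672120220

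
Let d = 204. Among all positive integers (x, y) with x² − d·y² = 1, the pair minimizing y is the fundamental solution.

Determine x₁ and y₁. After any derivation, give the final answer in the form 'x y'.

4999 350

√204 → a₀=14, period (3,1,1,6,1,1,3,28); ℓ=8 even so k=7
a_0=14:  p_0=14·1+0=14,  q_0=14·0+1=1
a_1=3:  p_1=3·14+1=43,  q_1=3·1+0=3
…
a_3=1:  p_3=1·57+43=100,  q_3=1·4+3=7
a_4=6:  p_4=6·100+57=657,  q_4=6·7+4=46
…
a_6=1:  p_6=1·757+657=1414,  q_6=1·53+46=99
a_7=3:  p_7=3·1414+757=4999,  q_7=3·99+53=350
fundamental: x₁=4999, y₁=350  (since 24990001 − 204·122500 = 1)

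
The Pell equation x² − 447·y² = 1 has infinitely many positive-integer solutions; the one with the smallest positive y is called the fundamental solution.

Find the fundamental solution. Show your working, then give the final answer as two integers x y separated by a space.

d=447: √d = [21; 7,42] (ℓ=2, even), read p_1/q_1
a_0=21:  p_0=21·1+0=21,  q_0=21·0+1=1
a_1=7:  p_1=7·21+1=148,  q_1=7·1+0=7
→ (148, 7).  Check: 148²=21904, 447·7²=21903, difference 1.

148 7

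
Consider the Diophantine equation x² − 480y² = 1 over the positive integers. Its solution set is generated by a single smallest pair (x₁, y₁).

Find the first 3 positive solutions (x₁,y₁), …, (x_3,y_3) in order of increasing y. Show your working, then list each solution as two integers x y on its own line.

241 11
116161 5302
55989361 2555553

d=480: √d = [21; 1,9,1,42] (ℓ=4, even), read p_3/q_3
k=0  a_k=21  p_k/q_k = 21/1
…
k=2  a_k=9  p_k/q_k = 219/10
k=3  a_k=1  p_k/q_k = 241/11
(x₁, y₁) = (241, 11);  241² − 480·11² = 1 ✓
(x_2, y_2) = (241·241 + 480·11·11, 241·11 + 11·241) = (116161, 5302)
(x_3, y_3) = (241·116161 + 480·11·5302, 241·5302 + 11·116161) = (55989361, 2555553)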